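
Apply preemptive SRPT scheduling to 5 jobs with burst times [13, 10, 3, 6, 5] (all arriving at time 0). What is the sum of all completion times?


Since all jobs arrive at t=0, SRPT equals SPT ordering.
SPT order: [3, 5, 6, 10, 13]
Completion times:
  Job 1: p=3, C=3
  Job 2: p=5, C=8
  Job 3: p=6, C=14
  Job 4: p=10, C=24
  Job 5: p=13, C=37
Total completion time = 3 + 8 + 14 + 24 + 37 = 86

86


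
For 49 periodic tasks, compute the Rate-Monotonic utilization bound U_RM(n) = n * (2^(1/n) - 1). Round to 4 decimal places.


Compute 2^(1/49) = 1.0142463870
Subtract 1: 1.0142463870 - 1 = 0.0142463870
Multiply by n: 49 * 0.0142463870 = 0.6980729630
Round to 4 dp: 0.6981

0.6981


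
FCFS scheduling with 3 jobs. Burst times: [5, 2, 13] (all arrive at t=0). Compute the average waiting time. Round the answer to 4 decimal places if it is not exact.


FCFS order (as given): [5, 2, 13]
Waiting times:
  Job 1: wait = 0
  Job 2: wait = 5
  Job 3: wait = 7
Sum of waiting times = 12
Average waiting time = 12/3 = 4.0

4.0


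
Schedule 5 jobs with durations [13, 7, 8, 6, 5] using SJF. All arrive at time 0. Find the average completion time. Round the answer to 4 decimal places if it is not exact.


SJF order (ascending): [5, 6, 7, 8, 13]
Completion times:
  Job 1: burst=5, C=5
  Job 2: burst=6, C=11
  Job 3: burst=7, C=18
  Job 4: burst=8, C=26
  Job 5: burst=13, C=39
Average completion = 99/5 = 19.8

19.8


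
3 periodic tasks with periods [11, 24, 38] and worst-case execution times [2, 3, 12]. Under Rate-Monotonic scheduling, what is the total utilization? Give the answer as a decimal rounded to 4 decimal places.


Compute individual utilizations (exact fractions):
  Task 1: C/T = 2/11 (approx. 0.1818)
  Task 2: C/T = 3/24 = 1/8 (approx. 0.125)
  Task 3: C/T = 12/38 = 6/19 (approx. 0.3158)
Total utilization U = 2/11 + 1/8 + 6/19 = 1041/1672
Rounded to 4 decimal places: U = 0.6226
RM (Liu & Layland) bound for 3 tasks = 0.779763; compare with U = 1041/1672 (approx. 0.622608)
U <= bound, so schedulable by RM sufficient condition.

0.6226


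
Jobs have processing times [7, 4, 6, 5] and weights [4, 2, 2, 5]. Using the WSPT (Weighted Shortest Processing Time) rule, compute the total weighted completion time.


Compute p/w ratios and sort ascending (WSPT): [(5, 5), (7, 4), (4, 2), (6, 2)]
Compute weighted completion times:
  Job (p=5,w=5): C=5, w*C=5*5=25
  Job (p=7,w=4): C=12, w*C=4*12=48
  Job (p=4,w=2): C=16, w*C=2*16=32
  Job (p=6,w=2): C=22, w*C=2*22=44
Total weighted completion time = 149

149


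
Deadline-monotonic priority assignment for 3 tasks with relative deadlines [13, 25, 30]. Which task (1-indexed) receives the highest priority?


Sort tasks by relative deadline (ascending):
  Task 1: deadline = 13
  Task 2: deadline = 25
  Task 3: deadline = 30
Priority order (highest first): [1, 2, 3]
Highest priority task = 1

1


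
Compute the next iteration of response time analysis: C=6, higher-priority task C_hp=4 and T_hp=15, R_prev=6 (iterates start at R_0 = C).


R_next = C + ceil(R_prev / T_hp) * C_hp
ceil(6 / 15) = ceil(0.4) = 1
Interference = 1 * 4 = 4
R_next = 6 + 4 = 10

10


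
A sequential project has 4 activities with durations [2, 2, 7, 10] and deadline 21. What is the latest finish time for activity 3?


LF(activity 3) = deadline - sum of successor durations
Successors: activities 4 through 4 with durations [10]
Sum of successor durations = 10
LF = 21 - 10 = 11

11


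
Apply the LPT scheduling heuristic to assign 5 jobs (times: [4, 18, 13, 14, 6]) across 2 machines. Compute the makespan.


Sort jobs in decreasing order (LPT): [18, 14, 13, 6, 4]
Assign each job to the least loaded machine:
  Machine 1: jobs [18, 6, 4], load = 28
  Machine 2: jobs [14, 13], load = 27
Makespan = max load = 28

28


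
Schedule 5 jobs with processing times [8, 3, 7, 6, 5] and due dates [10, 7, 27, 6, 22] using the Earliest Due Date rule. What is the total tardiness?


Sort by due date (EDD order): [(6, 6), (3, 7), (8, 10), (5, 22), (7, 27)]
Compute completion times and tardiness:
  Job 1: p=6, d=6, C=6, tardiness=max(0,6-6)=0
  Job 2: p=3, d=7, C=9, tardiness=max(0,9-7)=2
  Job 3: p=8, d=10, C=17, tardiness=max(0,17-10)=7
  Job 4: p=5, d=22, C=22, tardiness=max(0,22-22)=0
  Job 5: p=7, d=27, C=29, tardiness=max(0,29-27)=2
Total tardiness = 11

11


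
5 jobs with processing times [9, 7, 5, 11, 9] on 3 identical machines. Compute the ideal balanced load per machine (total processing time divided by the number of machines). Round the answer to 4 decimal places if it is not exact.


Total processing time = 9 + 7 + 5 + 11 + 9 = 41
Number of machines = 3
Ideal balanced load = 41 / 3 = 13.6667

13.6667


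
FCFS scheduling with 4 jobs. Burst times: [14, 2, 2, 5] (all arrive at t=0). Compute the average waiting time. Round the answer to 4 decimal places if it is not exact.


FCFS order (as given): [14, 2, 2, 5]
Waiting times:
  Job 1: wait = 0
  Job 2: wait = 14
  Job 3: wait = 16
  Job 4: wait = 18
Sum of waiting times = 48
Average waiting time = 48/4 = 12.0

12.0


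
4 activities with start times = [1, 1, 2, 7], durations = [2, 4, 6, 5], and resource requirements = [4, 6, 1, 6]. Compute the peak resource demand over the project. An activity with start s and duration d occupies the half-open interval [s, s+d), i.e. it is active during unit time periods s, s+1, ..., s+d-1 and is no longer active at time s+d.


Each activity i is active on [start_i, start_i + duration_i).
Compute total resource usage per time slot:
  t=0: active resources = [], total = 0
  t=1: active resources = [4, 6], total = 10
  t=2: active resources = [4, 6, 1], total = 11
  t=3: active resources = [6, 1], total = 7
  t=4: active resources = [6, 1], total = 7
  t=5: active resources = [1], total = 1
  t=6: active resources = [1], total = 1
  t=7: active resources = [1, 6], total = 7
  t=8: active resources = [6], total = 6
  t=9: active resources = [6], total = 6
  t=10: active resources = [6], total = 6
  t=11: active resources = [6], total = 6
Peak resource demand = 11

11


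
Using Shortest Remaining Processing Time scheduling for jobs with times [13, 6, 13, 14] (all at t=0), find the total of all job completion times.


Since all jobs arrive at t=0, SRPT equals SPT ordering.
SPT order: [6, 13, 13, 14]
Completion times:
  Job 1: p=6, C=6
  Job 2: p=13, C=19
  Job 3: p=13, C=32
  Job 4: p=14, C=46
Total completion time = 6 + 19 + 32 + 46 = 103

103


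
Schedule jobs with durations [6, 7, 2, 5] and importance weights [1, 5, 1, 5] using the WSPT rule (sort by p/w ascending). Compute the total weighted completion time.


Compute p/w ratios and sort ascending (WSPT): [(5, 5), (7, 5), (2, 1), (6, 1)]
Compute weighted completion times:
  Job (p=5,w=5): C=5, w*C=5*5=25
  Job (p=7,w=5): C=12, w*C=5*12=60
  Job (p=2,w=1): C=14, w*C=1*14=14
  Job (p=6,w=1): C=20, w*C=1*20=20
Total weighted completion time = 119

119


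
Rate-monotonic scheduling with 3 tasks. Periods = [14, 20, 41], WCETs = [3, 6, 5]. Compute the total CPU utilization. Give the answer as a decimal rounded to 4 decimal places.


Compute individual utilizations (exact fractions):
  Task 1: C/T = 3/14 (approx. 0.2143)
  Task 2: C/T = 6/20 = 3/10 (approx. 0.3)
  Task 3: C/T = 5/41 (approx. 0.122)
Total utilization U = 3/14 + 3/10 + 5/41 = 913/1435
Rounded to 4 decimal places: U = 0.6362
RM (Liu & Layland) bound for 3 tasks = 0.779763; compare with U = 913/1435 (approx. 0.636237)
U <= bound, so schedulable by RM sufficient condition.

0.6362


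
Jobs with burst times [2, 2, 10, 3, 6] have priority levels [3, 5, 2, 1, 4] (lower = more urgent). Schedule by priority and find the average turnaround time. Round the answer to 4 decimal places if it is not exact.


Sort by priority (ascending = highest first):
Order: [(1, 3), (2, 10), (3, 2), (4, 6), (5, 2)]
Completion times:
  Priority 1, burst=3, C=3
  Priority 2, burst=10, C=13
  Priority 3, burst=2, C=15
  Priority 4, burst=6, C=21
  Priority 5, burst=2, C=23
Average turnaround = 75/5 = 15.0

15.0


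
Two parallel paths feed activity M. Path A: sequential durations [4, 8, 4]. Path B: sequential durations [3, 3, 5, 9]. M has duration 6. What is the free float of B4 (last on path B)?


ES(B4) = sum of predecessors on chain B = 11
EF(B4) = ES + duration = 11 + 9 = 20
Successor of B4 is M. ES(M) = max(sum(A), sum(B)) = max(16, 20) = 20
Free float = ES(successor) - EF(current) = 20 - 20 = 0

0


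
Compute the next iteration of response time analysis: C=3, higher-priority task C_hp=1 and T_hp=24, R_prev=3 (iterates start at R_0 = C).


R_next = C + ceil(R_prev / T_hp) * C_hp
ceil(3 / 24) = ceil(0.125) = 1
Interference = 1 * 1 = 1
R_next = 3 + 1 = 4

4


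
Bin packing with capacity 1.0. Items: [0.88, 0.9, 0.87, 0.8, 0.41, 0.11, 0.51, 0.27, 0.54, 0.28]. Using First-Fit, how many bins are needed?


Place items sequentially using First-Fit:
  Item 0.88 -> new Bin 1
  Item 0.9 -> new Bin 2
  Item 0.87 -> new Bin 3
  Item 0.8 -> new Bin 4
  Item 0.41 -> new Bin 5
  Item 0.11 -> Bin 1 (now 0.99)
  Item 0.51 -> Bin 5 (now 0.92)
  Item 0.27 -> new Bin 6
  Item 0.54 -> Bin 6 (now 0.81)
  Item 0.28 -> new Bin 7
Total bins used = 7

7


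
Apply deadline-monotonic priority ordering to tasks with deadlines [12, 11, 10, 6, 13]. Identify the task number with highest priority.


Sort tasks by relative deadline (ascending):
  Task 4: deadline = 6
  Task 3: deadline = 10
  Task 2: deadline = 11
  Task 1: deadline = 12
  Task 5: deadline = 13
Priority order (highest first): [4, 3, 2, 1, 5]
Highest priority task = 4

4


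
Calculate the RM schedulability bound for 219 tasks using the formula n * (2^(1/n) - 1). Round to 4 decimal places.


Compute 2^(1/219) = 1.0031700697
Subtract 1: 1.0031700697 - 1 = 0.0031700697
Multiply by n: 219 * 0.0031700697 = 0.6942452643
Round to 4 dp: 0.6942

0.6942


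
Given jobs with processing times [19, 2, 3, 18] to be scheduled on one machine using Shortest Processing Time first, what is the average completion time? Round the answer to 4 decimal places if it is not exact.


Sort jobs by processing time (SPT order): [2, 3, 18, 19]
Compute completion times sequentially:
  Job 1: processing = 2, completes at 2
  Job 2: processing = 3, completes at 5
  Job 3: processing = 18, completes at 23
  Job 4: processing = 19, completes at 42
Sum of completion times = 72
Average completion time = 72/4 = 18.0

18.0


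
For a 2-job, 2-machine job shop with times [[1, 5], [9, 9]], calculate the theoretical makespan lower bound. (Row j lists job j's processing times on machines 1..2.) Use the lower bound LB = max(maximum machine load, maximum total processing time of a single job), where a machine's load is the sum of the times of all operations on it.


Machine loads:
  Machine 1: 1 + 9 = 10
  Machine 2: 5 + 9 = 14
Max machine load = 14
Job totals:
  Job 1: 6
  Job 2: 18
Max job total = 18
Lower bound = max(14, 18) = 18

18


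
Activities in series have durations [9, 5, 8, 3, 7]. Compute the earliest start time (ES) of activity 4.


Activity 4 starts after activities 1 through 3 complete.
Predecessor durations: [9, 5, 8]
ES = 9 + 5 + 8 = 22

22


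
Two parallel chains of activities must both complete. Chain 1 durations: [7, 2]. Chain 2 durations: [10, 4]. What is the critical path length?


Path A total = 7 + 2 = 9
Path B total = 10 + 4 = 14
Critical path = longest path = max(9, 14) = 14

14


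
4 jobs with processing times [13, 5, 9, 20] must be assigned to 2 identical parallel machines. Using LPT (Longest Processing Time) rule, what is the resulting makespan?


Sort jobs in decreasing order (LPT): [20, 13, 9, 5]
Assign each job to the least loaded machine:
  Machine 1: jobs [20, 5], load = 25
  Machine 2: jobs [13, 9], load = 22
Makespan = max load = 25

25


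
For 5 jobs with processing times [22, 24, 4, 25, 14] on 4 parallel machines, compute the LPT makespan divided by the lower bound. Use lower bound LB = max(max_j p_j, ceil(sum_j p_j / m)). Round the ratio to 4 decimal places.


LPT order: [25, 24, 22, 14, 4]
Machine loads after assignment: [25, 24, 22, 18]
LPT makespan = 25
Lower bound = max(max_job, ceil(total/4)) = max(25, 23) = 25
Ratio = 25 / 25 = 1.0

1.0


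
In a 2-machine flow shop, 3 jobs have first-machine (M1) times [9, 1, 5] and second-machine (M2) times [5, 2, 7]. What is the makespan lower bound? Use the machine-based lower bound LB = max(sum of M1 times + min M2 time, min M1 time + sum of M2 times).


LB1 = sum(M1 times) + min(M2 times) = 15 + 2 = 17
LB2 = min(M1 times) + sum(M2 times) = 1 + 14 = 15
Lower bound = max(LB1, LB2) = max(17, 15) = 17

17


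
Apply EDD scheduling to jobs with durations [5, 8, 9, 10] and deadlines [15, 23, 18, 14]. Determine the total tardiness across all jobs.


Sort by due date (EDD order): [(10, 14), (5, 15), (9, 18), (8, 23)]
Compute completion times and tardiness:
  Job 1: p=10, d=14, C=10, tardiness=max(0,10-14)=0
  Job 2: p=5, d=15, C=15, tardiness=max(0,15-15)=0
  Job 3: p=9, d=18, C=24, tardiness=max(0,24-18)=6
  Job 4: p=8, d=23, C=32, tardiness=max(0,32-23)=9
Total tardiness = 15

15


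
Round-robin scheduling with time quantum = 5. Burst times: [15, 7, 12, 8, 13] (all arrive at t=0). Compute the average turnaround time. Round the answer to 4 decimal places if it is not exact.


Time quantum = 5
Execution trace:
  J1 runs 5 units, time = 5
  J2 runs 5 units, time = 10
  J3 runs 5 units, time = 15
  J4 runs 5 units, time = 20
  J5 runs 5 units, time = 25
  J1 runs 5 units, time = 30
  J2 runs 2 units, time = 32
  J3 runs 5 units, time = 37
  J4 runs 3 units, time = 40
  J5 runs 5 units, time = 45
  J1 runs 5 units, time = 50
  J3 runs 2 units, time = 52
  J5 runs 3 units, time = 55
Finish times: [50, 32, 52, 40, 55]
Average turnaround = 229/5 = 45.8

45.8


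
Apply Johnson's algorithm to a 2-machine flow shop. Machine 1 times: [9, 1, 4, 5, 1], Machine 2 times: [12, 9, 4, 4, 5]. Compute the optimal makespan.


Apply Johnson's rule:
  Group 1 (a <= b): [(2, 1, 9), (5, 1, 5), (3, 4, 4), (1, 9, 12)]
  Group 2 (a > b): [(4, 5, 4)]
Optimal job order: [2, 5, 3, 1, 4]
Schedule:
  Job 2: M1 done at 1, M2 done at 10
  Job 5: M1 done at 2, M2 done at 15
  Job 3: M1 done at 6, M2 done at 19
  Job 1: M1 done at 15, M2 done at 31
  Job 4: M1 done at 20, M2 done at 35
Makespan = 35

35


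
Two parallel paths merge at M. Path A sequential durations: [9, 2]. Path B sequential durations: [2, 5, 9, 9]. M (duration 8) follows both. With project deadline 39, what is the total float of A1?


Forward pass: ES(A1) = sum of predecessors on chain A = 0
EF = ES + duration = 0 + 9 = 9
Backward pass: LF(M) = deadline = 39; LS(M) = 39 - 8 = 31
LF(A1) = LS(M) - sum(successors on chain A) = 31 - 2 = 29
LS = LF - duration = 29 - 9 = 20
Total float = LS - ES = 20 - 0 = 20

20


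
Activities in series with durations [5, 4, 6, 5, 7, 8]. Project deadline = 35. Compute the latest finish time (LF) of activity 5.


LF(activity 5) = deadline - sum of successor durations
Successors: activities 6 through 6 with durations [8]
Sum of successor durations = 8
LF = 35 - 8 = 27

27


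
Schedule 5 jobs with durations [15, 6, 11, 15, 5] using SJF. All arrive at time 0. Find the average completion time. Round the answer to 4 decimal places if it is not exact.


SJF order (ascending): [5, 6, 11, 15, 15]
Completion times:
  Job 1: burst=5, C=5
  Job 2: burst=6, C=11
  Job 3: burst=11, C=22
  Job 4: burst=15, C=37
  Job 5: burst=15, C=52
Average completion = 127/5 = 25.4

25.4


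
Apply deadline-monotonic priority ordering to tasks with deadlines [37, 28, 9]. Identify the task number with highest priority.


Sort tasks by relative deadline (ascending):
  Task 3: deadline = 9
  Task 2: deadline = 28
  Task 1: deadline = 37
Priority order (highest first): [3, 2, 1]
Highest priority task = 3

3


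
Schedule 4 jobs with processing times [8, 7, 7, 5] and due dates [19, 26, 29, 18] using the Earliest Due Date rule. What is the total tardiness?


Sort by due date (EDD order): [(5, 18), (8, 19), (7, 26), (7, 29)]
Compute completion times and tardiness:
  Job 1: p=5, d=18, C=5, tardiness=max(0,5-18)=0
  Job 2: p=8, d=19, C=13, tardiness=max(0,13-19)=0
  Job 3: p=7, d=26, C=20, tardiness=max(0,20-26)=0
  Job 4: p=7, d=29, C=27, tardiness=max(0,27-29)=0
Total tardiness = 0

0


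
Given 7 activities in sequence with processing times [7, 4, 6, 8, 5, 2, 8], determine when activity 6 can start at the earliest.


Activity 6 starts after activities 1 through 5 complete.
Predecessor durations: [7, 4, 6, 8, 5]
ES = 7 + 4 + 6 + 8 + 5 = 30

30


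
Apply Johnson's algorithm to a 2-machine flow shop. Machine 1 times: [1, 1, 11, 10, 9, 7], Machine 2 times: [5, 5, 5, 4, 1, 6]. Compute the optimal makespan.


Apply Johnson's rule:
  Group 1 (a <= b): [(1, 1, 5), (2, 1, 5)]
  Group 2 (a > b): [(6, 7, 6), (3, 11, 5), (4, 10, 4), (5, 9, 1)]
Optimal job order: [1, 2, 6, 3, 4, 5]
Schedule:
  Job 1: M1 done at 1, M2 done at 6
  Job 2: M1 done at 2, M2 done at 11
  Job 6: M1 done at 9, M2 done at 17
  Job 3: M1 done at 20, M2 done at 25
  Job 4: M1 done at 30, M2 done at 34
  Job 5: M1 done at 39, M2 done at 40
Makespan = 40

40


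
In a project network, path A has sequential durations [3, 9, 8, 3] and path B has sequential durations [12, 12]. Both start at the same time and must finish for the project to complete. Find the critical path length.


Path A total = 3 + 9 + 8 + 3 = 23
Path B total = 12 + 12 = 24
Critical path = longest path = max(23, 24) = 24

24


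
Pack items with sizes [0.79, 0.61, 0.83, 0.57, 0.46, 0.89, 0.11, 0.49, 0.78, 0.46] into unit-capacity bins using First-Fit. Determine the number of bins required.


Place items sequentially using First-Fit:
  Item 0.79 -> new Bin 1
  Item 0.61 -> new Bin 2
  Item 0.83 -> new Bin 3
  Item 0.57 -> new Bin 4
  Item 0.46 -> new Bin 5
  Item 0.89 -> new Bin 6
  Item 0.11 -> Bin 1 (now 0.9)
  Item 0.49 -> Bin 5 (now 0.95)
  Item 0.78 -> new Bin 7
  Item 0.46 -> new Bin 8
Total bins used = 8

8


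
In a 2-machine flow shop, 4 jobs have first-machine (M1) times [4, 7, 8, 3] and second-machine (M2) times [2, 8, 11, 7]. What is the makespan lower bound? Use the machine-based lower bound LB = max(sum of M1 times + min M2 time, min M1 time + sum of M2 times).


LB1 = sum(M1 times) + min(M2 times) = 22 + 2 = 24
LB2 = min(M1 times) + sum(M2 times) = 3 + 28 = 31
Lower bound = max(LB1, LB2) = max(24, 31) = 31

31


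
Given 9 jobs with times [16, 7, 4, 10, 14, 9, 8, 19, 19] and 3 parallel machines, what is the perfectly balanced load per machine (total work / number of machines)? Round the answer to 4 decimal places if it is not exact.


Total processing time = 16 + 7 + 4 + 10 + 14 + 9 + 8 + 19 + 19 = 106
Number of machines = 3
Ideal balanced load = 106 / 3 = 35.3333

35.3333


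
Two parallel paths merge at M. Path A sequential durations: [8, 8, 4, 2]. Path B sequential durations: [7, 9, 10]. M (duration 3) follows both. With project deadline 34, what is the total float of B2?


Forward pass: ES(B2) = sum of predecessors on chain B = 7
EF = ES + duration = 7 + 9 = 16
Backward pass: LF(M) = deadline = 34; LS(M) = 34 - 3 = 31
LF(B2) = LS(M) - sum(successors on chain B) = 31 - 10 = 21
LS = LF - duration = 21 - 9 = 12
Total float = LS - ES = 12 - 7 = 5

5


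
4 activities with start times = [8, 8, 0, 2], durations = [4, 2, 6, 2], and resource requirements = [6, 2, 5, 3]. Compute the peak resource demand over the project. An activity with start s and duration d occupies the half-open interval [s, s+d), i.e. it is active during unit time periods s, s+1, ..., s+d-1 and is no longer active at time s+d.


Each activity i is active on [start_i, start_i + duration_i).
Compute total resource usage per time slot:
  t=0: active resources = [5], total = 5
  t=1: active resources = [5], total = 5
  t=2: active resources = [5, 3], total = 8
  t=3: active resources = [5, 3], total = 8
  t=4: active resources = [5], total = 5
  t=5: active resources = [5], total = 5
  t=6: active resources = [], total = 0
  t=7: active resources = [], total = 0
  t=8: active resources = [6, 2], total = 8
  t=9: active resources = [6, 2], total = 8
  t=10: active resources = [6], total = 6
  t=11: active resources = [6], total = 6
Peak resource demand = 8

8


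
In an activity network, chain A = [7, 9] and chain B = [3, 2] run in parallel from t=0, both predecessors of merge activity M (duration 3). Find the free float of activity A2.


ES(A2) = sum of predecessors on chain A = 7
EF(A2) = ES + duration = 7 + 9 = 16
Successor of A2 is M. ES(M) = max(sum(A), sum(B)) = max(16, 5) = 16
Free float = ES(successor) - EF(current) = 16 - 16 = 0

0


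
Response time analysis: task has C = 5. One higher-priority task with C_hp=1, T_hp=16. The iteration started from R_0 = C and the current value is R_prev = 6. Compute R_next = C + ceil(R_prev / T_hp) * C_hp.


R_next = C + ceil(R_prev / T_hp) * C_hp
ceil(6 / 16) = ceil(0.375) = 1
Interference = 1 * 1 = 1
R_next = 5 + 1 = 6
R_next = R_prev, so the iteration has converged (response time = 6).

6


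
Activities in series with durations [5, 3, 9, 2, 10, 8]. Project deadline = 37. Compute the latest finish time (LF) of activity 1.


LF(activity 1) = deadline - sum of successor durations
Successors: activities 2 through 6 with durations [3, 9, 2, 10, 8]
Sum of successor durations = 32
LF = 37 - 32 = 5

5


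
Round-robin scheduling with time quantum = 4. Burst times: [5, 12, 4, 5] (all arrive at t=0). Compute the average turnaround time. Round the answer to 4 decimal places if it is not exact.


Time quantum = 4
Execution trace:
  J1 runs 4 units, time = 4
  J2 runs 4 units, time = 8
  J3 runs 4 units, time = 12
  J4 runs 4 units, time = 16
  J1 runs 1 units, time = 17
  J2 runs 4 units, time = 21
  J4 runs 1 units, time = 22
  J2 runs 4 units, time = 26
Finish times: [17, 26, 12, 22]
Average turnaround = 77/4 = 19.25

19.25


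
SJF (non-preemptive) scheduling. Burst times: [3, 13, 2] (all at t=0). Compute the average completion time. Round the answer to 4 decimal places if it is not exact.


SJF order (ascending): [2, 3, 13]
Completion times:
  Job 1: burst=2, C=2
  Job 2: burst=3, C=5
  Job 3: burst=13, C=18
Average completion = 25/3 = 8.3333

8.3333


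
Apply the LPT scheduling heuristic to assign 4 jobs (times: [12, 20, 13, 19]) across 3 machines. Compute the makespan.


Sort jobs in decreasing order (LPT): [20, 19, 13, 12]
Assign each job to the least loaded machine:
  Machine 1: jobs [20], load = 20
  Machine 2: jobs [19], load = 19
  Machine 3: jobs [13, 12], load = 25
Makespan = max load = 25

25


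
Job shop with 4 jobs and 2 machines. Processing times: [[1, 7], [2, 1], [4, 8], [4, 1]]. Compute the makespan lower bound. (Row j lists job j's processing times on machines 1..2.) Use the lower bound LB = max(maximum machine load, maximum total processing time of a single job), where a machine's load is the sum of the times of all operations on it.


Machine loads:
  Machine 1: 1 + 2 + 4 + 4 = 11
  Machine 2: 7 + 1 + 8 + 1 = 17
Max machine load = 17
Job totals:
  Job 1: 8
  Job 2: 3
  Job 3: 12
  Job 4: 5
Max job total = 12
Lower bound = max(17, 12) = 17

17


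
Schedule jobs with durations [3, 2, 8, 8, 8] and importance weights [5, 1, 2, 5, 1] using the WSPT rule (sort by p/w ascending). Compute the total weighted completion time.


Compute p/w ratios and sort ascending (WSPT): [(3, 5), (8, 5), (2, 1), (8, 2), (8, 1)]
Compute weighted completion times:
  Job (p=3,w=5): C=3, w*C=5*3=15
  Job (p=8,w=5): C=11, w*C=5*11=55
  Job (p=2,w=1): C=13, w*C=1*13=13
  Job (p=8,w=2): C=21, w*C=2*21=42
  Job (p=8,w=1): C=29, w*C=1*29=29
Total weighted completion time = 154

154


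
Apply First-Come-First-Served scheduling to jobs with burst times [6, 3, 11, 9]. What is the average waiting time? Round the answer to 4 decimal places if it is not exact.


FCFS order (as given): [6, 3, 11, 9]
Waiting times:
  Job 1: wait = 0
  Job 2: wait = 6
  Job 3: wait = 9
  Job 4: wait = 20
Sum of waiting times = 35
Average waiting time = 35/4 = 8.75

8.75


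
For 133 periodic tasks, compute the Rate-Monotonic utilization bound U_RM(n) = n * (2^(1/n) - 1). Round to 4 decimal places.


Compute 2^(1/133) = 1.0052252371
Subtract 1: 1.0052252371 - 1 = 0.0052252371
Multiply by n: 133 * 0.0052252371 = 0.6949565343
Round to 4 dp: 0.6950

0.6950


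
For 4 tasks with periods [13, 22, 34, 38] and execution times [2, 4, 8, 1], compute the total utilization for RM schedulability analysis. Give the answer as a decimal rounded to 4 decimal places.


Compute individual utilizations (exact fractions):
  Task 1: C/T = 2/13 (approx. 0.1538)
  Task 2: C/T = 4/22 = 2/11 (approx. 0.1818)
  Task 3: C/T = 8/34 = 4/17 (approx. 0.2353)
  Task 4: C/T = 1/38 (approx. 0.0263)
Total utilization U = 2/13 + 2/11 + 4/17 + 1/38 = 55175/92378
Rounded to 4 decimal places: U = 0.5973
RM (Liu & Layland) bound for 4 tasks = 0.756828; compare with U = 55175/92378 (approx. 0.597274)
U <= bound, so schedulable by RM sufficient condition.

0.5973


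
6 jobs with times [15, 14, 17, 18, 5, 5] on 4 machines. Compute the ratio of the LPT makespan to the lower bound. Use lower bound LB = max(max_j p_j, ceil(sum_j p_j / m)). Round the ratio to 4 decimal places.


LPT order: [18, 17, 15, 14, 5, 5]
Machine loads after assignment: [18, 17, 20, 19]
LPT makespan = 20
Lower bound = max(max_job, ceil(total/4)) = max(18, 19) = 19
Ratio = 20 / 19 = 1.0526

1.0526


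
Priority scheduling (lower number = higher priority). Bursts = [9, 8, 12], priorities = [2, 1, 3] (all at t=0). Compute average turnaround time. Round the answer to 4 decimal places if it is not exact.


Sort by priority (ascending = highest first):
Order: [(1, 8), (2, 9), (3, 12)]
Completion times:
  Priority 1, burst=8, C=8
  Priority 2, burst=9, C=17
  Priority 3, burst=12, C=29
Average turnaround = 54/3 = 18.0

18.0


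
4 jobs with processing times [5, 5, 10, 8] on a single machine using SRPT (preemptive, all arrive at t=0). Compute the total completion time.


Since all jobs arrive at t=0, SRPT equals SPT ordering.
SPT order: [5, 5, 8, 10]
Completion times:
  Job 1: p=5, C=5
  Job 2: p=5, C=10
  Job 3: p=8, C=18
  Job 4: p=10, C=28
Total completion time = 5 + 10 + 18 + 28 = 61

61


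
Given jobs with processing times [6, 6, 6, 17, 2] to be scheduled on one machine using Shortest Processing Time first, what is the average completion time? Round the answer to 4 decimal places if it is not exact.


Sort jobs by processing time (SPT order): [2, 6, 6, 6, 17]
Compute completion times sequentially:
  Job 1: processing = 2, completes at 2
  Job 2: processing = 6, completes at 8
  Job 3: processing = 6, completes at 14
  Job 4: processing = 6, completes at 20
  Job 5: processing = 17, completes at 37
Sum of completion times = 81
Average completion time = 81/5 = 16.2

16.2


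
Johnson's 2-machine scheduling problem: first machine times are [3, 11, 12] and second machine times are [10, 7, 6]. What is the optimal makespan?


Apply Johnson's rule:
  Group 1 (a <= b): [(1, 3, 10)]
  Group 2 (a > b): [(2, 11, 7), (3, 12, 6)]
Optimal job order: [1, 2, 3]
Schedule:
  Job 1: M1 done at 3, M2 done at 13
  Job 2: M1 done at 14, M2 done at 21
  Job 3: M1 done at 26, M2 done at 32
Makespan = 32

32


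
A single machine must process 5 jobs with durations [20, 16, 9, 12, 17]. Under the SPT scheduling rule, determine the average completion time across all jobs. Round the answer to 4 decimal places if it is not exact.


Sort jobs by processing time (SPT order): [9, 12, 16, 17, 20]
Compute completion times sequentially:
  Job 1: processing = 9, completes at 9
  Job 2: processing = 12, completes at 21
  Job 3: processing = 16, completes at 37
  Job 4: processing = 17, completes at 54
  Job 5: processing = 20, completes at 74
Sum of completion times = 195
Average completion time = 195/5 = 39.0

39.0


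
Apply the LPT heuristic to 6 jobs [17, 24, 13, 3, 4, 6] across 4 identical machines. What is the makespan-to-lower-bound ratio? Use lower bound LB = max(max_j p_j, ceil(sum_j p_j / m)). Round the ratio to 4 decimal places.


LPT order: [24, 17, 13, 6, 4, 3]
Machine loads after assignment: [24, 17, 13, 13]
LPT makespan = 24
Lower bound = max(max_job, ceil(total/4)) = max(24, 17) = 24
Ratio = 24 / 24 = 1.0

1.0


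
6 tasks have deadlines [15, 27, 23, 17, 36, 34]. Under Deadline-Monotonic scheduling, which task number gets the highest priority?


Sort tasks by relative deadline (ascending):
  Task 1: deadline = 15
  Task 4: deadline = 17
  Task 3: deadline = 23
  Task 2: deadline = 27
  Task 6: deadline = 34
  Task 5: deadline = 36
Priority order (highest first): [1, 4, 3, 2, 6, 5]
Highest priority task = 1

1


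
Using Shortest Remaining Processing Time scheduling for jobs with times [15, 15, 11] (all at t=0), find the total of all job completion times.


Since all jobs arrive at t=0, SRPT equals SPT ordering.
SPT order: [11, 15, 15]
Completion times:
  Job 1: p=11, C=11
  Job 2: p=15, C=26
  Job 3: p=15, C=41
Total completion time = 11 + 26 + 41 = 78

78


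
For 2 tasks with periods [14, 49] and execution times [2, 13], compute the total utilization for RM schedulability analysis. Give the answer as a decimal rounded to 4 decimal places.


Compute individual utilizations (exact fractions):
  Task 1: C/T = 2/14 = 1/7 (approx. 0.1429)
  Task 2: C/T = 13/49 (approx. 0.2653)
Total utilization U = 1/7 + 13/49 = 20/49
Rounded to 4 decimal places: U = 0.4082
RM (Liu & Layland) bound for 2 tasks = 0.828427; compare with U = 20/49 (approx. 0.408163)
U <= bound, so schedulable by RM sufficient condition.

0.4082


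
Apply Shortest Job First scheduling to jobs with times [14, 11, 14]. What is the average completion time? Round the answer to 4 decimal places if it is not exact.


SJF order (ascending): [11, 14, 14]
Completion times:
  Job 1: burst=11, C=11
  Job 2: burst=14, C=25
  Job 3: burst=14, C=39
Average completion = 75/3 = 25.0

25.0


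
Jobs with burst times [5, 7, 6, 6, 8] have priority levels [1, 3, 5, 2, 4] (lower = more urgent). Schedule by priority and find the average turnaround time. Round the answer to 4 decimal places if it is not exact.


Sort by priority (ascending = highest first):
Order: [(1, 5), (2, 6), (3, 7), (4, 8), (5, 6)]
Completion times:
  Priority 1, burst=5, C=5
  Priority 2, burst=6, C=11
  Priority 3, burst=7, C=18
  Priority 4, burst=8, C=26
  Priority 5, burst=6, C=32
Average turnaround = 92/5 = 18.4

18.4


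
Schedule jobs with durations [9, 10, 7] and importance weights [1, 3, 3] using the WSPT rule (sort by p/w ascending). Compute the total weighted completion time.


Compute p/w ratios and sort ascending (WSPT): [(7, 3), (10, 3), (9, 1)]
Compute weighted completion times:
  Job (p=7,w=3): C=7, w*C=3*7=21
  Job (p=10,w=3): C=17, w*C=3*17=51
  Job (p=9,w=1): C=26, w*C=1*26=26
Total weighted completion time = 98

98


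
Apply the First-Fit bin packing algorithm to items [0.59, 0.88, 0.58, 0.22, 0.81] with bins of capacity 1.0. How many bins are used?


Place items sequentially using First-Fit:
  Item 0.59 -> new Bin 1
  Item 0.88 -> new Bin 2
  Item 0.58 -> new Bin 3
  Item 0.22 -> Bin 1 (now 0.81)
  Item 0.81 -> new Bin 4
Total bins used = 4

4


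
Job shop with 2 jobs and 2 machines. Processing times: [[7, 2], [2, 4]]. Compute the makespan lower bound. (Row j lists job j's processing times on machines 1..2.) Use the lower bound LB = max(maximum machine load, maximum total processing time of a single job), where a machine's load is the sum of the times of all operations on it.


Machine loads:
  Machine 1: 7 + 2 = 9
  Machine 2: 2 + 4 = 6
Max machine load = 9
Job totals:
  Job 1: 9
  Job 2: 6
Max job total = 9
Lower bound = max(9, 9) = 9

9


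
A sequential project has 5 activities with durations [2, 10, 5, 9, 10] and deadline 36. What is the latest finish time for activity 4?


LF(activity 4) = deadline - sum of successor durations
Successors: activities 5 through 5 with durations [10]
Sum of successor durations = 10
LF = 36 - 10 = 26

26


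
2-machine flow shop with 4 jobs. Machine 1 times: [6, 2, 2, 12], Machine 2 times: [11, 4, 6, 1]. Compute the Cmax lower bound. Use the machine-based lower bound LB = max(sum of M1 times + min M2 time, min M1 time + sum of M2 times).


LB1 = sum(M1 times) + min(M2 times) = 22 + 1 = 23
LB2 = min(M1 times) + sum(M2 times) = 2 + 22 = 24
Lower bound = max(LB1, LB2) = max(23, 24) = 24

24


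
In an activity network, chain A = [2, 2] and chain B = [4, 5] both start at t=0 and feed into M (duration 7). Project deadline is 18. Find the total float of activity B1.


Forward pass: ES(B1) = sum of predecessors on chain B = 0
EF = ES + duration = 0 + 4 = 4
Backward pass: LF(M) = deadline = 18; LS(M) = 18 - 7 = 11
LF(B1) = LS(M) - sum(successors on chain B) = 11 - 5 = 6
LS = LF - duration = 6 - 4 = 2
Total float = LS - ES = 2 - 0 = 2

2


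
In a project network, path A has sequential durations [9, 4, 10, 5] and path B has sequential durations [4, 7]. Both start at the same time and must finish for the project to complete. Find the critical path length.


Path A total = 9 + 4 + 10 + 5 = 28
Path B total = 4 + 7 = 11
Critical path = longest path = max(28, 11) = 28

28


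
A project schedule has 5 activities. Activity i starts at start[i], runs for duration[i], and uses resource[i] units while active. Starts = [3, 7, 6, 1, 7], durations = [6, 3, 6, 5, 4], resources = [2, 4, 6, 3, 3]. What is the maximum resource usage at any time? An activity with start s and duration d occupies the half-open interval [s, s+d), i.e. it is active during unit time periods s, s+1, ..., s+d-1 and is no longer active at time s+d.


Each activity i is active on [start_i, start_i + duration_i).
Compute total resource usage per time slot:
  t=0: active resources = [], total = 0
  t=1: active resources = [3], total = 3
  t=2: active resources = [3], total = 3
  t=3: active resources = [2, 3], total = 5
  t=4: active resources = [2, 3], total = 5
  t=5: active resources = [2, 3], total = 5
  t=6: active resources = [2, 6], total = 8
  t=7: active resources = [2, 4, 6, 3], total = 15
  t=8: active resources = [2, 4, 6, 3], total = 15
  t=9: active resources = [4, 6, 3], total = 13
  t=10: active resources = [6, 3], total = 9
  t=11: active resources = [6], total = 6
Peak resource demand = 15

15


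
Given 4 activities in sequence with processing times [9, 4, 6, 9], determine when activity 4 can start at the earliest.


Activity 4 starts after activities 1 through 3 complete.
Predecessor durations: [9, 4, 6]
ES = 9 + 4 + 6 = 19

19


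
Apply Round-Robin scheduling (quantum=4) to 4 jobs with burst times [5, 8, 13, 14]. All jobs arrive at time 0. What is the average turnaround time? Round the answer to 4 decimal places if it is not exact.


Time quantum = 4
Execution trace:
  J1 runs 4 units, time = 4
  J2 runs 4 units, time = 8
  J3 runs 4 units, time = 12
  J4 runs 4 units, time = 16
  J1 runs 1 units, time = 17
  J2 runs 4 units, time = 21
  J3 runs 4 units, time = 25
  J4 runs 4 units, time = 29
  J3 runs 4 units, time = 33
  J4 runs 4 units, time = 37
  J3 runs 1 units, time = 38
  J4 runs 2 units, time = 40
Finish times: [17, 21, 38, 40]
Average turnaround = 116/4 = 29.0

29.0


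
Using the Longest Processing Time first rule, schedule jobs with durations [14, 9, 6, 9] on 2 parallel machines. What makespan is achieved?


Sort jobs in decreasing order (LPT): [14, 9, 9, 6]
Assign each job to the least loaded machine:
  Machine 1: jobs [14, 6], load = 20
  Machine 2: jobs [9, 9], load = 18
Makespan = max load = 20

20


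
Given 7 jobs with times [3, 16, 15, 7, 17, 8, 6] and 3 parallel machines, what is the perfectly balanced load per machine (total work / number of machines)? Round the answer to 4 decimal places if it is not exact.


Total processing time = 3 + 16 + 15 + 7 + 17 + 8 + 6 = 72
Number of machines = 3
Ideal balanced load = 72 / 3 = 24.0

24.0


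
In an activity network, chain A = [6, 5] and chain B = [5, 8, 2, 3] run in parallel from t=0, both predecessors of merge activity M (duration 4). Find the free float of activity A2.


ES(A2) = sum of predecessors on chain A = 6
EF(A2) = ES + duration = 6 + 5 = 11
Successor of A2 is M. ES(M) = max(sum(A), sum(B)) = max(11, 18) = 18
Free float = ES(successor) - EF(current) = 18 - 11 = 7

7


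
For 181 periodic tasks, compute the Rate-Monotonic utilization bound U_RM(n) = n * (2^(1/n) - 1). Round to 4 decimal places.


Compute 2^(1/181) = 1.0038368845
Subtract 1: 1.0038368845 - 1 = 0.0038368845
Multiply by n: 181 * 0.0038368845 = 0.6944760945
Round to 4 dp: 0.6945

0.6945


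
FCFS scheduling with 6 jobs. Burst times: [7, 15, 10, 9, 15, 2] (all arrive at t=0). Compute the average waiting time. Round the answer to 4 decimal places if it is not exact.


FCFS order (as given): [7, 15, 10, 9, 15, 2]
Waiting times:
  Job 1: wait = 0
  Job 2: wait = 7
  Job 3: wait = 22
  Job 4: wait = 32
  Job 5: wait = 41
  Job 6: wait = 56
Sum of waiting times = 158
Average waiting time = 158/6 = 26.3333

26.3333


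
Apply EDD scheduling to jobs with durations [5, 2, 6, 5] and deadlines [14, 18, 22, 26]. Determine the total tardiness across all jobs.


Sort by due date (EDD order): [(5, 14), (2, 18), (6, 22), (5, 26)]
Compute completion times and tardiness:
  Job 1: p=5, d=14, C=5, tardiness=max(0,5-14)=0
  Job 2: p=2, d=18, C=7, tardiness=max(0,7-18)=0
  Job 3: p=6, d=22, C=13, tardiness=max(0,13-22)=0
  Job 4: p=5, d=26, C=18, tardiness=max(0,18-26)=0
Total tardiness = 0

0


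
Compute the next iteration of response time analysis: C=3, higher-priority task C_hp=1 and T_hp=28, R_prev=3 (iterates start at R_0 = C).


R_next = C + ceil(R_prev / T_hp) * C_hp
ceil(3 / 28) = ceil(0.1071) = 1
Interference = 1 * 1 = 1
R_next = 3 + 1 = 4

4


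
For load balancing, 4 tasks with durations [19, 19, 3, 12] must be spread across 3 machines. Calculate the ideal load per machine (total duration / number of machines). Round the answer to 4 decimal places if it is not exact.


Total processing time = 19 + 19 + 3 + 12 = 53
Number of machines = 3
Ideal balanced load = 53 / 3 = 17.6667

17.6667


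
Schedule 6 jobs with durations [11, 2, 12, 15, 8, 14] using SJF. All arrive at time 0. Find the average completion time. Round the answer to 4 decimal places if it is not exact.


SJF order (ascending): [2, 8, 11, 12, 14, 15]
Completion times:
  Job 1: burst=2, C=2
  Job 2: burst=8, C=10
  Job 3: burst=11, C=21
  Job 4: burst=12, C=33
  Job 5: burst=14, C=47
  Job 6: burst=15, C=62
Average completion = 175/6 = 29.1667

29.1667


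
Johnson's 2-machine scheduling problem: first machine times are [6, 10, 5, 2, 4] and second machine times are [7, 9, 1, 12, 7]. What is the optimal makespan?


Apply Johnson's rule:
  Group 1 (a <= b): [(4, 2, 12), (5, 4, 7), (1, 6, 7)]
  Group 2 (a > b): [(2, 10, 9), (3, 5, 1)]
Optimal job order: [4, 5, 1, 2, 3]
Schedule:
  Job 4: M1 done at 2, M2 done at 14
  Job 5: M1 done at 6, M2 done at 21
  Job 1: M1 done at 12, M2 done at 28
  Job 2: M1 done at 22, M2 done at 37
  Job 3: M1 done at 27, M2 done at 38
Makespan = 38

38


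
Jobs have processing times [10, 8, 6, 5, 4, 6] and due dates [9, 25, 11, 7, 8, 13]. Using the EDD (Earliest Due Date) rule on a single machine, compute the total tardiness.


Sort by due date (EDD order): [(5, 7), (4, 8), (10, 9), (6, 11), (6, 13), (8, 25)]
Compute completion times and tardiness:
  Job 1: p=5, d=7, C=5, tardiness=max(0,5-7)=0
  Job 2: p=4, d=8, C=9, tardiness=max(0,9-8)=1
  Job 3: p=10, d=9, C=19, tardiness=max(0,19-9)=10
  Job 4: p=6, d=11, C=25, tardiness=max(0,25-11)=14
  Job 5: p=6, d=13, C=31, tardiness=max(0,31-13)=18
  Job 6: p=8, d=25, C=39, tardiness=max(0,39-25)=14
Total tardiness = 57

57


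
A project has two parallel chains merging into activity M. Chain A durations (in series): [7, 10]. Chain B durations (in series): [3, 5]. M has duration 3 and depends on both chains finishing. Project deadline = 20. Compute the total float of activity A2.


Forward pass: ES(A2) = sum of predecessors on chain A = 7
EF = ES + duration = 7 + 10 = 17
Backward pass: LF(M) = deadline = 20; LS(M) = 20 - 3 = 17
LF(A2) = LS(M) - sum(successors on chain A) = 17 - 0 = 17
LS = LF - duration = 17 - 10 = 7
Total float = LS - ES = 7 - 7 = 0

0
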